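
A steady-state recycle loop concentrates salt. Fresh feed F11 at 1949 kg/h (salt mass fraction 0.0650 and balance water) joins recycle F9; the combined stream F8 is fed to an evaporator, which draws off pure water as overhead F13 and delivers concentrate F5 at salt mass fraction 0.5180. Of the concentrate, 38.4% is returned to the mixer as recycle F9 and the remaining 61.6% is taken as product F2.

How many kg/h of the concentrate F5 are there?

397 kg/h

Overall salt balance (none leaves overhead): salt in fresh feed = salt in product, i.e. 1949×0.065 = (1−0.384)·F5·0.518.
F5 = 126.69/(0.518×0.616) = 397.02 kg/h.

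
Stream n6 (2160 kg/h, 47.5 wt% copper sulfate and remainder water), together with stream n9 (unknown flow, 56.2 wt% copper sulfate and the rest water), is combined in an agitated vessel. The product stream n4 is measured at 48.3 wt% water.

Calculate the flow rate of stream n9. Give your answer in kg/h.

2016 kg/h

Let n9 be the unknown flow. Total out = 2160 + n9.
water balance: 1134 + 0.438·n9 = 0.483·(2160 + n9)
(0.438 − 0.483)·n9 = 0.483×2160 − 1134 = -90.72
n9 = -90.72 / -0.045 = 2016 kg/h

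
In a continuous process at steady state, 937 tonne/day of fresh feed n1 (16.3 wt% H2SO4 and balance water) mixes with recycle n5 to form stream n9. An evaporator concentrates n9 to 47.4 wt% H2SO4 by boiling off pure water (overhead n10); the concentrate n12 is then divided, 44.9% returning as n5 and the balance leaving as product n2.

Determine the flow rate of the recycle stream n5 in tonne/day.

Overall H2SO4 balance (none leaves overhead): H2SO4 in fresh feed = H2SO4 in product, i.e. 937×0.163 = (1−0.449)·n12·0.474.
n12 = 152.73/(0.474×0.551) = 584.79 tonne/day.
Recycle n5 = 0.449×584.79 = 262.57 tonne/day.

262.6 tonne/day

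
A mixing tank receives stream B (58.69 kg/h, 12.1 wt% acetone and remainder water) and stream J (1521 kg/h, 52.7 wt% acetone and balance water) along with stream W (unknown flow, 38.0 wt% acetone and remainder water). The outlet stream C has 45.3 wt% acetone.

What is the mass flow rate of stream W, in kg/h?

1275 kg/h

Let W be the unknown flow. Total out = 1579.7 + W.
acetone balance: 808.67 + 0.380·W = 0.453·(1579.7 + W)
(0.380 − 0.453)·W = 0.453×1579.7 − 808.67 = -93.069
W = -93.069 / -0.073 = 1274.9 kg/h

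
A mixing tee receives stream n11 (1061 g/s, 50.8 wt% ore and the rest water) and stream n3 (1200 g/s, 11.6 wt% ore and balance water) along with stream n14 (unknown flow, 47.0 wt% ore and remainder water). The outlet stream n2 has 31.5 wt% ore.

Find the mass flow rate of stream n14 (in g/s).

Let n14 be the unknown flow. Total out = 2261 + n14.
ore balance: 678.19 + 0.470·n14 = 0.315·(2261 + n14)
(0.470 − 0.315)·n14 = 0.315×2261 − 678.19 = 34.027
n14 = 34.027 / 0.155 = 219.53 g/s

219.5 g/s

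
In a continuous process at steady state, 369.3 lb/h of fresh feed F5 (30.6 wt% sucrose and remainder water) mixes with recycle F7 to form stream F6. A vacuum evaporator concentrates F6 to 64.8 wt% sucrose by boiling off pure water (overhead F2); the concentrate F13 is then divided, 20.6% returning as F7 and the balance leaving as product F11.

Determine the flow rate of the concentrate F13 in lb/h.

Overall sucrose balance (none leaves overhead): sucrose in fresh feed = sucrose in product, i.e. 369.3×0.306 = (1−0.206)·F13·0.648.
F13 = 113.01/(0.648×0.794) = 219.64 lb/h.

219.6 lb/h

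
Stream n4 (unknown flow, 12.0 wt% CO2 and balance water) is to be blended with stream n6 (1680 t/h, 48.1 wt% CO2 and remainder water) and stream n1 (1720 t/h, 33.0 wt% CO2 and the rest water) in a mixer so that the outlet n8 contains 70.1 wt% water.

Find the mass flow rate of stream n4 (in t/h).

2006 t/h

Let n4 be the unknown flow. Total out = 3400 + n4.
water balance: 2024.3 + 0.880·n4 = 0.701·(3400 + n4)
(0.880 − 0.701)·n4 = 0.701×3400 − 2024.3 = 359.08
n4 = 359.08 / 0.179 = 2006 t/h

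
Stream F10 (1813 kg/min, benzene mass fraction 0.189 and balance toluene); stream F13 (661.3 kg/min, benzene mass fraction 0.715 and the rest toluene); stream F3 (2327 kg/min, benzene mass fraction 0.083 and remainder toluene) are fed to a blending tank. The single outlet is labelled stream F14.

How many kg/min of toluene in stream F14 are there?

3793 kg/min

toluene out = toluene in = 1813×0.811 + 661.3×0.285 + 2327×0.917 = 3792.7 kg/min.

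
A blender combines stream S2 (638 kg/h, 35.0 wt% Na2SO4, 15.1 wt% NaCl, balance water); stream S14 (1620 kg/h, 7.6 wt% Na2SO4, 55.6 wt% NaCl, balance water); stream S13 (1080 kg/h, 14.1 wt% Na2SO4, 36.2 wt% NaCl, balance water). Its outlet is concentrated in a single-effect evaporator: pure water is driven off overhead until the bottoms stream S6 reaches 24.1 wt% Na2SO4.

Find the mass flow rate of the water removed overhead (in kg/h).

1269 kg/h

Na2SO4 entering = 638×0.350 + 1620×0.076 + 1080×0.141 = 498.7 kg/h.
All Na2SO4 reports to S6, so S6 = 498.7/0.241 = 2069.3 kg/h.
Total feed = 3338 kg/h; overhead = 3338 − 2069.3 = 1268.7 kg/h.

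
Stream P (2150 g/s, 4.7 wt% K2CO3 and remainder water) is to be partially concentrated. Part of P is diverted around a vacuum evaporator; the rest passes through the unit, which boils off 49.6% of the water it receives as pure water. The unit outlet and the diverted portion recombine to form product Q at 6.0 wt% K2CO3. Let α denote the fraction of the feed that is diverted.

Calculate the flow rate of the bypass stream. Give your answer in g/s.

1165 g/s

All 2150×0.047 = 101.05 g/s of K2CO3 reaches Q, so Q = 101.05/0.060 = 1684.2 g/s and vapour = 465.83 g/s.
The evaporator receives (1−α)·2150 of feed at 0.953 water and removes 0.496 of that water:
0.496×0.953×(1−α)×2150 = 465.83
(1−α) = 465.83/1016.3 = 0.4584;  α = 0.5416.
Bypass flow = 0.5416×2150 = 1164.5 g/s.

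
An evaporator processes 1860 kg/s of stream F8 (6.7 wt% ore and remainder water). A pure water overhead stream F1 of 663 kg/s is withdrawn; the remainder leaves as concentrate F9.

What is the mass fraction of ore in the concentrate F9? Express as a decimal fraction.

0.1041

ore is not removed: 1860×0.067 = 124.62 kg/s of ore enters F9.
Concentrate = 1860 − 663 = 1197 kg/s.
Mass fraction = 124.62/1197 = 0.1041.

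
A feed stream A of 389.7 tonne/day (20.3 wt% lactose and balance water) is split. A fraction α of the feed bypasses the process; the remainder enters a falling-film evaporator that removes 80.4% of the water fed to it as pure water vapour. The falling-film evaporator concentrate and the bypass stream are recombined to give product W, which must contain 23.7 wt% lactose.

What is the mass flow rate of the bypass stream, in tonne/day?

All 389.7×0.203 = 79.109 tonne/day of lactose reaches W, so W = 79.109/0.237 = 333.79 tonne/day and vapour = 55.906 tonne/day.
The evaporator receives (1−α)·389.7 of feed at 0.797 water and removes 0.804 of that water:
0.804×0.797×(1−α)×389.7 = 55.906
(1−α) = 55.906/249.72 = 0.2239;  α = 0.7761.
Bypass flow = 0.7761×389.7 = 302.45 tonne/day.

302.5 tonne/day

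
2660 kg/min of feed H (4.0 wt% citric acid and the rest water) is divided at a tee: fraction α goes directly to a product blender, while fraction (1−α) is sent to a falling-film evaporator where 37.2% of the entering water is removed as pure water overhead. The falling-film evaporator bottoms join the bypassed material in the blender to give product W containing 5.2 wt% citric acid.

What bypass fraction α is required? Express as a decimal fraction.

All 2660×0.040 = 106.4 kg/min of citric acid reaches W, so W = 106.4/0.052 = 2046.2 kg/min and vapour = 613.85 kg/min.
The evaporator receives (1−α)·2660 of feed at 0.960 water and removes 0.372 of that water:
0.372×0.960×(1−α)×2660 = 613.85
(1−α) = 613.85/949.94 = 0.6462;  α = 0.3538.

0.354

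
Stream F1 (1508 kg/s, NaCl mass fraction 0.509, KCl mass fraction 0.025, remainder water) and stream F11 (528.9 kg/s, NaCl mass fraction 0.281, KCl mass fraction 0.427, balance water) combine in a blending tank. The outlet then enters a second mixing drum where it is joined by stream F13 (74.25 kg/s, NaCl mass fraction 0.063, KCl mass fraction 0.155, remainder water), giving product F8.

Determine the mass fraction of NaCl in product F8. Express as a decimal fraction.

Overall, product flow = 2111.2 kg/s.
NaCl in = 1508×0.509 + 528.9×0.281 + 74.25×0.063 = 920.87 kg/s.
NaCl fraction in F8 = 0.436.

0.436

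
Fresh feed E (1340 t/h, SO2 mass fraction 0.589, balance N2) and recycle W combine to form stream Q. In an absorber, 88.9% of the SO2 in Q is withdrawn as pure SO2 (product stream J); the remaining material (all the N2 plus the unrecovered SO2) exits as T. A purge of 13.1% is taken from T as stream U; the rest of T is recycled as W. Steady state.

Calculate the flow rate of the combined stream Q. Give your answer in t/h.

5078 t/h

N2 enters only via E and leaves only via the purge: 1340×0.411 = 0.131×(N2 in T), and the absorber passes all N2, so N2 in Q = N2 in T = 4204.1 t/h.
SO2 in Q: m_A = 1340×0.589 + (1−0.131)·(1−0.889)·m_A, so m_A = 789.26/0.9035 = 873.52 t/h.
Q = 873.52 + 4204.1 = 5077.6 t/h.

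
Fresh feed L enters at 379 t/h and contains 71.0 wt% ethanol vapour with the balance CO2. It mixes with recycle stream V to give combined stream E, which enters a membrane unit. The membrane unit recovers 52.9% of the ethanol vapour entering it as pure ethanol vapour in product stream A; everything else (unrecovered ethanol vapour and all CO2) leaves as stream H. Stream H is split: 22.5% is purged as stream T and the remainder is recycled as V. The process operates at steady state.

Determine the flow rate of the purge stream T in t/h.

CO2 enters only via L and leaves only via the purge: 379×0.290 = 0.225×(CO2 in H), and the membrane unit passes all CO2, so CO2 in E = CO2 in H = 488.49 t/h.
ethanol vapour in E: m_A = 379×0.710 + (1−0.225)·(1−0.529)·m_A, so m_A = 269.09/0.6350 = 423.78 t/h.
H = (1−0.529)×423.78 + 488.49 = 688.09 t/h.
Purge T = 0.225×688.09 = 154.82 t/h.

154.8 t/h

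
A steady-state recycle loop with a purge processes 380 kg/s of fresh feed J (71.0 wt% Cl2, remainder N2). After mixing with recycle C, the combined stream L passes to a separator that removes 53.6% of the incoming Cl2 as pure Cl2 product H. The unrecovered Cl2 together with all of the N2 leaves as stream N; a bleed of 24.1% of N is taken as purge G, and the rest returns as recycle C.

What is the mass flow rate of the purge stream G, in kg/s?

156.8 kg/s

N2 enters only via J and leaves only via the purge: 380×0.290 = 0.241×(N2 in N), and the separator passes all N2, so N2 in L = N2 in N = 457.26 kg/s.
Cl2 in L: m_A = 380×0.710 + (1−0.241)·(1−0.536)·m_A, so m_A = 269.8/0.6478 = 416.47 kg/s.
N = (1−0.536)×416.47 + 457.26 = 650.5 kg/s.
Purge G = 0.241×650.5 = 156.77 kg/s.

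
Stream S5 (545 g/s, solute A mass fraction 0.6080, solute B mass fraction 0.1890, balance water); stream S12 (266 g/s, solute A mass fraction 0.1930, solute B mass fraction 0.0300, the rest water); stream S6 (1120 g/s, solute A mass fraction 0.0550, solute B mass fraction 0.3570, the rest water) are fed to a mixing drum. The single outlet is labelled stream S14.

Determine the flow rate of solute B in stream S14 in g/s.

solute B out = solute B in = 545×0.189 + 266×0.030 + 1120×0.357 = 510.82 g/s.

510.8 g/s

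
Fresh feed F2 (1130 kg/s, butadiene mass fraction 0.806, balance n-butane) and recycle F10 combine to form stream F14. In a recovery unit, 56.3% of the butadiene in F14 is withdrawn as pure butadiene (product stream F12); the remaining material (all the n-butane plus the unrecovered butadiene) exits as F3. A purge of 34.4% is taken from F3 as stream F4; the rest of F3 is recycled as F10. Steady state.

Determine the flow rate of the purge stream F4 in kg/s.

411.2 kg/s

n-butane enters only via F2 and leaves only via the purge: 1130×0.194 = 0.344×(n-butane in F3), and the recovery unit passes all n-butane, so n-butane in F14 = n-butane in F3 = 637.27 kg/s.
butadiene in F14: m_A = 1130×0.806 + (1−0.344)·(1−0.563)·m_A, so m_A = 910.78/0.7133 = 1276.8 kg/s.
F3 = (1−0.563)×1276.8 + 637.27 = 1195.2 kg/s.
Purge F4 = 0.344×1195.2 = 411.16 kg/s.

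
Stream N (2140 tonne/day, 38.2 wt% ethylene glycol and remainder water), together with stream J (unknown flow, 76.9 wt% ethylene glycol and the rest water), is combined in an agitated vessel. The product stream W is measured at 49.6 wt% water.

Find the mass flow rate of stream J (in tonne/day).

Let J be the unknown flow. Total out = 2140 + J.
water balance: 1322.5 + 0.231·J = 0.496·(2140 + J)
(0.231 − 0.496)·J = 0.496×2140 − 1322.5 = -261.08
J = -261.08 / -0.265 = 985.21 tonne/day

985.2 tonne/day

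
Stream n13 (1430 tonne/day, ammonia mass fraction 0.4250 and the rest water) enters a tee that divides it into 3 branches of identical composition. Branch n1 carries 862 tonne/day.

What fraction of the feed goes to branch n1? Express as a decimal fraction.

Fraction to n1 = 862/1430 = 0.6028.

0.603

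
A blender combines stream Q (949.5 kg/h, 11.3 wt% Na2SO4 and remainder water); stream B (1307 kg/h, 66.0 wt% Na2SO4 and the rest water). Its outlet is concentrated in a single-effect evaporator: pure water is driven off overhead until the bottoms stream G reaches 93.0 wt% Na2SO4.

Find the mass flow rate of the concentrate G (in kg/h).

1043 kg/h

Na2SO4 entering = 949.5×0.113 + 1307×0.660 = 969.91 kg/h.
All Na2SO4 reports to G, so G = 969.91/0.930 = 1042.9 kg/h.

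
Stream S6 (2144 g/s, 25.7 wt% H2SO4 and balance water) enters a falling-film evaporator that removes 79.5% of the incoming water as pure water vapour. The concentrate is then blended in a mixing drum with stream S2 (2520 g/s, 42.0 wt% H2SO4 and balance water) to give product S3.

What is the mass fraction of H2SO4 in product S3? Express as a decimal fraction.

Vapour removed = 0.795×0.743×2144 = 1266.4 g/s; concentrate = 877.57 g/s.
H2SO4 reaching the mixer = 551.01 (from concentrate) + 2520×0.420 = 1609.4 g/s.
Product flow = 877.57 + 2520 = 3397.6 g/s; H2SO4 fraction = 0.4737.

0.4737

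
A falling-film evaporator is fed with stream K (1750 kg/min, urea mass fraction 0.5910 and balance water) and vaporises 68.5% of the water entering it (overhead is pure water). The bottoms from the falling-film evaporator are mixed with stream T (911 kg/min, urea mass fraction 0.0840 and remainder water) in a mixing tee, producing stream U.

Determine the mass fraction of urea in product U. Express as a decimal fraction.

0.5117

Vapour removed = 0.685×0.409×1750 = 490.29 kg/min; concentrate = 1259.7 kg/min.
urea reaching the mixer = 1034.2 (from concentrate) + 911×0.084 = 1110.8 kg/min.
Product flow = 1259.7 + 911 = 2170.7 kg/min; urea fraction = 0.5117.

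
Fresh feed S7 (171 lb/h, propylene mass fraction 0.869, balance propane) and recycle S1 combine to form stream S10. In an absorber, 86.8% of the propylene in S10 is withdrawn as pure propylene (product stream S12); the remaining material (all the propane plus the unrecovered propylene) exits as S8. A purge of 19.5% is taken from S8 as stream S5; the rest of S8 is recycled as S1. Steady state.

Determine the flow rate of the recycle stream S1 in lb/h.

110.1 lb/h

propane enters only via S7 and leaves only via the purge: 171×0.131 = 0.195×(propane in S8), and the absorber passes all propane, so propane in S10 = propane in S8 = 114.88 lb/h.
propylene in S10: m_A = 171×0.869 + (1−0.195)·(1−0.868)·m_A, so m_A = 148.6/0.8937 = 166.27 lb/h.
S8 = (1−0.868)×166.27 + 114.88 = 136.82 lb/h.
Recycle S1 = (1−0.195)×136.82 = 110.14 lb/h.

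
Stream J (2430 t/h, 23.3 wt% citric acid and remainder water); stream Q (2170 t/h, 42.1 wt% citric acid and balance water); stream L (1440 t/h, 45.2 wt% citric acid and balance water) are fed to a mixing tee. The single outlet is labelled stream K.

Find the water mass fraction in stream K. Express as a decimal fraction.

0.647

Total flow out = 2430 + 2170 + 1440 = 6040 t/h.
water in = 2430×0.767 + 2170×0.579 + 1440×0.548 = 3909.4 t/h.
water mass fraction in K = 3909.4/6040 = 0.647.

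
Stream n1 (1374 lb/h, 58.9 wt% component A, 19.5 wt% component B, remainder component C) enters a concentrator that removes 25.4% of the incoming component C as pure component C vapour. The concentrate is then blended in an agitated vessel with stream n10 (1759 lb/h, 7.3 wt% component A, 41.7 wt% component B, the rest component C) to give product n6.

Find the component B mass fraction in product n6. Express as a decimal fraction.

0.328

Vapour removed = 0.254×0.216×1374 = 75.383 lb/h; concentrate = 1298.6 lb/h.
component B reaching the mixer = 267.93 (from concentrate) + 1759×0.417 = 1001.4 lb/h.
Product flow = 1298.6 + 1759 = 3057.6 lb/h; component B fraction = 0.328.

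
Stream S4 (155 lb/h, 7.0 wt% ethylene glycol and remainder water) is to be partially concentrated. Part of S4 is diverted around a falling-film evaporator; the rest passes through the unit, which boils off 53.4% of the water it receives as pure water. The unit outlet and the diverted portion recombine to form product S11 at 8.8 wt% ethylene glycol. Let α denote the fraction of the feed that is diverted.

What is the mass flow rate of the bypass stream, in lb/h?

91.16 lb/h

All 155×0.070 = 10.85 lb/h of ethylene glycol reaches S11, so S11 = 10.85/0.088 = 123.3 lb/h and vapour = 31.705 lb/h.
The evaporator receives (1−α)·155 of feed at 0.930 water and removes 0.534 of that water:
0.534×0.930×(1−α)×155 = 31.705
(1−α) = 31.705/76.976 = 0.4119;  α = 0.5881.
Bypass flow = 0.5881×155 = 91.159 lb/h.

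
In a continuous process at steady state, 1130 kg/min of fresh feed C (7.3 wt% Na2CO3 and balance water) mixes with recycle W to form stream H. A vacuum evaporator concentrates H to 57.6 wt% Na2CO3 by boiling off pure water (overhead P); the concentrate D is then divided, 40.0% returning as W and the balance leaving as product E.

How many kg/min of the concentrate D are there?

Overall Na2CO3 balance (none leaves overhead): Na2CO3 in fresh feed = Na2CO3 in product, i.e. 1130×0.073 = (1−0.400)·D·0.576.
D = 82.49/(0.576×0.600) = 238.69 kg/min.

238.7 kg/min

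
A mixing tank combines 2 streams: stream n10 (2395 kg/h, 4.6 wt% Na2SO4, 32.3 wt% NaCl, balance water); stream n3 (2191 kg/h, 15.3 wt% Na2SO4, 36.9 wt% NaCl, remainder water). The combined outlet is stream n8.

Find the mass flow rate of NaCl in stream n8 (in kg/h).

1582 kg/h

NaCl out = NaCl in = 2395×0.323 + 2191×0.369 = 1582.1 kg/h.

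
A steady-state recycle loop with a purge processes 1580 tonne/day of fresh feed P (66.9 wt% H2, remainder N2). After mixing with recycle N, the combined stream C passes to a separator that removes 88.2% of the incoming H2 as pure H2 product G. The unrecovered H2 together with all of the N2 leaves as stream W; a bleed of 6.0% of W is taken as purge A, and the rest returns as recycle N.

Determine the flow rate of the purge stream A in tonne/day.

N2 enters only via P and leaves only via the purge: 1580×0.331 = 0.060×(N2 in W), and the separator passes all N2, so N2 in C = N2 in W = 8716.3 tonne/day.
H2 in C: m_A = 1580×0.669 + (1−0.060)·(1−0.882)·m_A, so m_A = 1057/0.8891 = 1188.9 tonne/day.
W = (1−0.882)×1188.9 + 8716.3 = 8856.6 tonne/day.
Purge A = 0.060×8856.6 = 531.4 tonne/day.

531.4 tonne/day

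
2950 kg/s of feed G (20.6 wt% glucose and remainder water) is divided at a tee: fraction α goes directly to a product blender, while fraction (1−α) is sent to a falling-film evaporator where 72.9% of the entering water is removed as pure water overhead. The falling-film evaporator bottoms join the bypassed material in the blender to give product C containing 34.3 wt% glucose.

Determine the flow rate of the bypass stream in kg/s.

All 2950×0.206 = 607.7 kg/s of glucose reaches C, so C = 607.7/0.343 = 1771.7 kg/s and vapour = 1178.3 kg/s.
The evaporator receives (1−α)·2950 of feed at 0.794 water and removes 0.729 of that water:
0.729×0.794×(1−α)×2950 = 1178.3
(1−α) = 1178.3/1707.5 = 0.6900;  α = 0.3100.
Bypass flow = 0.3100×2950 = 914.36 kg/s.

914.4 kg/s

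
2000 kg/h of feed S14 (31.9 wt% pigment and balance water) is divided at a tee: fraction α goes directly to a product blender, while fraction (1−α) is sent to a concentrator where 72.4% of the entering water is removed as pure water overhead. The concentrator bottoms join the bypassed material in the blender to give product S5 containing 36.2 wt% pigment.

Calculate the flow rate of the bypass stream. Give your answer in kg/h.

All 2000×0.319 = 638 kg/h of pigment reaches S5, so S5 = 638/0.362 = 1762.4 kg/h and vapour = 237.57 kg/h.
The evaporator receives (1−α)·2000 of feed at 0.681 water and removes 0.724 of that water:
0.724×0.681×(1−α)×2000 = 237.57
(1−α) = 237.57/986.09 = 0.2409;  α = 0.7591.
Bypass flow = 0.7591×2000 = 1518.2 kg/h.

1518 kg/h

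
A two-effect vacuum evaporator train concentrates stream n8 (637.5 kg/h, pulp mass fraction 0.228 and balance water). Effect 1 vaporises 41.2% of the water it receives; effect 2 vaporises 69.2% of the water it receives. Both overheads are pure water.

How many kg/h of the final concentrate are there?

water in feed = 637.5×0.772 = 492.15 kg/h.
After stage 1: water left = (1−0.412)×492.15 = 289.38; stream total = 434.73 kg/h.
After stage 2: water left = (1−0.692)×289.38 = 89.13; final concentrate = 234.48 kg/h.

234.5 kg/h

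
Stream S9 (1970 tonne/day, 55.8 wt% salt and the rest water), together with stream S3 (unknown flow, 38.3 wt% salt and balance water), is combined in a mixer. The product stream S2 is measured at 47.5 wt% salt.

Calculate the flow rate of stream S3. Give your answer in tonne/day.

1777 tonne/day

Let S3 be the unknown flow. Total out = 1970 + S3.
salt balance: 1099.3 + 0.383·S3 = 0.475·(1970 + S3)
(0.383 − 0.475)·S3 = 0.475×1970 − 1099.3 = -163.51
S3 = -163.51 / -0.092 = 1777.3 tonne/day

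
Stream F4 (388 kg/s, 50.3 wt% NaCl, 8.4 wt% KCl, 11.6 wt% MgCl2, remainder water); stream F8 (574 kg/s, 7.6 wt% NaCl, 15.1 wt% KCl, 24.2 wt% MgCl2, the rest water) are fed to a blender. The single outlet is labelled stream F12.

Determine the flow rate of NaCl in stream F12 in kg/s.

NaCl out = NaCl in = 388×0.503 + 574×0.076 = 238.79 kg/s.

238.8 kg/s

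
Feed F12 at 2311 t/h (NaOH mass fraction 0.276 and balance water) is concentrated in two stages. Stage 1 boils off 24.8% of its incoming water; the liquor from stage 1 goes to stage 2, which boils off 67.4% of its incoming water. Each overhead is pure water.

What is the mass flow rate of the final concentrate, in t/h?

water in feed = 2311×0.724 = 1673.2 t/h.
After stage 1: water left = (1−0.248)×1673.2 = 1258.2; stream total = 1896.1 t/h.
After stage 2: water left = (1−0.674)×1258.2 = 410.18; final concentrate = 1048 t/h.

1048 t/h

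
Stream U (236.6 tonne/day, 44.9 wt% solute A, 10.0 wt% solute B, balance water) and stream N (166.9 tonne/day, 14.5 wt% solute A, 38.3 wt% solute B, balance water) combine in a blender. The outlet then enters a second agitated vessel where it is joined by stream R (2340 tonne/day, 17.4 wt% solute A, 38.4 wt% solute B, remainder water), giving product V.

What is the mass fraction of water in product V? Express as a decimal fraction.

Overall, product flow = 2743.5 tonne/day.
water in = 236.6×0.451 + 166.9×0.472 + 2340×0.442 = 1219.8 tonne/day.
water fraction in V = 0.445.

0.445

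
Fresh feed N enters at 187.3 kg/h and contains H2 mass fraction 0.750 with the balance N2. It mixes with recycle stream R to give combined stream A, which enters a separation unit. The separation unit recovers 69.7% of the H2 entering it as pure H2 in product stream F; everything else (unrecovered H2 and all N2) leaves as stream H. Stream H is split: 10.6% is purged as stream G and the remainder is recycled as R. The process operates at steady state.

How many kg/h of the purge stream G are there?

N2 enters only via N and leaves only via the purge: 187.3×0.250 = 0.106×(N2 in H), and the separation unit passes all N2, so N2 in A = N2 in H = 441.75 kg/h.
H2 in A: m_A = 187.3×0.750 + (1−0.106)·(1−0.697)·m_A, so m_A = 140.48/0.7291 = 192.66 kg/h.
H = (1−0.697)×192.66 + 441.75 = 500.12 kg/h.
Purge G = 0.106×500.12 = 53.013 kg/h.

53.01 kg/h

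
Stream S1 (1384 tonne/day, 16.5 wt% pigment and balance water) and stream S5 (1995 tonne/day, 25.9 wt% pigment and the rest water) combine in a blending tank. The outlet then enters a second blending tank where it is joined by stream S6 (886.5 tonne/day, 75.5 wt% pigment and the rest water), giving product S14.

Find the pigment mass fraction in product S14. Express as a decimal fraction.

0.3316

Overall, product flow = 4265.5 tonne/day.
pigment in = 1384×0.165 + 1995×0.259 + 886.5×0.755 = 1414.4 tonne/day.
pigment fraction in S14 = 0.3316.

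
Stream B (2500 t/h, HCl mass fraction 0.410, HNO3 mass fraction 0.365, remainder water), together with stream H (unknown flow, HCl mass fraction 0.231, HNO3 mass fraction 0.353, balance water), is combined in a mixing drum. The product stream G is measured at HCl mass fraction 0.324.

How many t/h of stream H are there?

Let H be the unknown flow. Total out = 2500 + H.
HCl balance: 1025 + 0.231·H = 0.324·(2500 + H)
(0.231 − 0.324)·H = 0.324×2500 − 1025 = -215
H = -215 / -0.093 = 2311.8 t/h

2312 t/h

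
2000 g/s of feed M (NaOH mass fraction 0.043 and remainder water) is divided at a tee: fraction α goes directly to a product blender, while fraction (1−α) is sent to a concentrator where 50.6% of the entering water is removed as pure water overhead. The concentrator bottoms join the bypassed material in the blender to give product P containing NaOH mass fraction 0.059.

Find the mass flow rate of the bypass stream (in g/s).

880 g/s

All 2000×0.043 = 86 g/s of NaOH reaches P, so P = 86/0.059 = 1457.6 g/s and vapour = 542.37 g/s.
The evaporator receives (1−α)·2000 of feed at 0.957 water and removes 0.506 of that water:
0.506×0.957×(1−α)×2000 = 542.37
(1−α) = 542.37/968.48 = 0.5600;  α = 0.4400.
Bypass flow = 0.4400×2000 = 879.95 g/s.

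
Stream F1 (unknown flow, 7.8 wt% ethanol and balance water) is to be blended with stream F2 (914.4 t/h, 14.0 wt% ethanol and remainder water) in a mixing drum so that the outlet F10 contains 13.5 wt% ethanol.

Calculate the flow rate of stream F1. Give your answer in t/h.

80.21 t/h

Let F1 be the unknown flow. Total out = 914.4 + F1.
ethanol balance: 128.02 + 0.078·F1 = 0.135·(914.4 + F1)
(0.078 − 0.135)·F1 = 0.135×914.4 − 128.02 = -4.572
F1 = -4.572 / -0.057 = 80.211 t/h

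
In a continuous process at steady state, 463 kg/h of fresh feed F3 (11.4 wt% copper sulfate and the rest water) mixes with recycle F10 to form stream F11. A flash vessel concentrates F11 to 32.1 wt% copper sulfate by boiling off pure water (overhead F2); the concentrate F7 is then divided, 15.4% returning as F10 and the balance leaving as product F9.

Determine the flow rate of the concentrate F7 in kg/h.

194.4 kg/h

Overall copper sulfate balance (none leaves overhead): copper sulfate in fresh feed = copper sulfate in product, i.e. 463×0.114 = (1−0.154)·F7·0.321.
F7 = 52.782/(0.321×0.846) = 194.36 kg/h.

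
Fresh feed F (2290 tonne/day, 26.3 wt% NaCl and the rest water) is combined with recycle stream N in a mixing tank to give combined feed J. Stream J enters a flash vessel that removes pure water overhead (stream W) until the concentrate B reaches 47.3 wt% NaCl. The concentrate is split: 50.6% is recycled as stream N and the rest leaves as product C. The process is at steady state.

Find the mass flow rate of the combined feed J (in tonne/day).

3594 tonne/day

Overall NaCl balance (none leaves overhead): NaCl in fresh feed = NaCl in product, i.e. 2290×0.263 = (1−0.506)·B·0.473.
B = 602.27/(0.473×0.494) = 2577.5 tonne/day.
Recycle N = 0.506×2577.5 = 1304.2 tonne/day.
Combined feed J = 2290 + 1304.2 = 3594.2 tonne/day.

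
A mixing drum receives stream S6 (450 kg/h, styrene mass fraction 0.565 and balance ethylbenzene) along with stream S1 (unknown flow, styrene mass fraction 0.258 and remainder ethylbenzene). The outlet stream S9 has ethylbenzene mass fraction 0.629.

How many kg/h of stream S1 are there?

Let S1 be the unknown flow. Total out = 450 + S1.
ethylbenzene balance: 195.75 + 0.742·S1 = 0.629·(450 + S1)
(0.742 − 0.629)·S1 = 0.629×450 − 195.75 = 87.3
S1 = 87.3 / 0.113 = 772.57 kg/h

772.6 kg/h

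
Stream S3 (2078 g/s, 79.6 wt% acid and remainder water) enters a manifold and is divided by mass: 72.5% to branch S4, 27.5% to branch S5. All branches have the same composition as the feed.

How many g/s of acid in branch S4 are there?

Branch S4 total = 0.725×2078 = 1506.5 g/s.
acid in S4 = 0.796×1506.5 = 1199.2 g/s.

1199 g/s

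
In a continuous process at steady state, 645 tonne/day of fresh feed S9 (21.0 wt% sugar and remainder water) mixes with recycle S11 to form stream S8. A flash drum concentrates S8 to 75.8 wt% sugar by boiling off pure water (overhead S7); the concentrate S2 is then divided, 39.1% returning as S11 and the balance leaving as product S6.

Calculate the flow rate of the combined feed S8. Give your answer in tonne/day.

Overall sugar balance (none leaves overhead): sugar in fresh feed = sugar in product, i.e. 645×0.210 = (1−0.391)·S2·0.758.
S2 = 135.45/(0.758×0.609) = 293.42 tonne/day.
Recycle S11 = 0.391×293.42 = 114.73 tonne/day.
Combined feed S8 = 645 + 114.73 = 759.73 tonne/day.

759.7 tonne/day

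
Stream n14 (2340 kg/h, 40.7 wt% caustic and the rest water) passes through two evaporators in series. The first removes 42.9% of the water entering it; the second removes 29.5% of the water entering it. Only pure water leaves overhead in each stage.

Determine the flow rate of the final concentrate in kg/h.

water in feed = 2340×0.593 = 1387.6 kg/h.
After stage 1: water left = (1−0.429)×1387.6 = 792.33; stream total = 1744.7 kg/h.
After stage 2: water left = (1−0.295)×792.33 = 558.59; final concentrate = 1511 kg/h.

1511 kg/h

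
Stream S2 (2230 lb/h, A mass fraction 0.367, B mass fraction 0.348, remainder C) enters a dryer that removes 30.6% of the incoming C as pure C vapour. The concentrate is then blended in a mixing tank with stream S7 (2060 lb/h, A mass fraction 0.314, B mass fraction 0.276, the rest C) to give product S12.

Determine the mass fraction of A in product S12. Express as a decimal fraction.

0.358

Vapour removed = 0.306×0.285×2230 = 194.48 lb/h; concentrate = 2035.5 lb/h.
A reaching the mixer = 818.41 (from concentrate) + 2060×0.314 = 1465.2 lb/h.
Product flow = 2035.5 + 2060 = 4095.5 lb/h; A fraction = 0.358.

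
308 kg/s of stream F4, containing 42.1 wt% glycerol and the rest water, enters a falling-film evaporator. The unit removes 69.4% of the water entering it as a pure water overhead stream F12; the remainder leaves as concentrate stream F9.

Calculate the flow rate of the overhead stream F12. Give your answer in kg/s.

123.8 kg/s

water entering = 308×0.579 = 178.33 kg/s; overhead removed = 0.694×178.33 = 123.76 kg/s.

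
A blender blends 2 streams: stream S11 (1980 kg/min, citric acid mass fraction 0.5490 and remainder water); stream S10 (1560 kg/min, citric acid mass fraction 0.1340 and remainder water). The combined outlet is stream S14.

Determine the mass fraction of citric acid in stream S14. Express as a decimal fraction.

Total flow out = 1980 + 1560 = 3540 kg/min.
citric acid in = 1980×0.549 + 1560×0.134 = 1296.1 kg/min.
citric acid mass fraction in S14 = 1296.1/3540 = 0.3661.

0.3661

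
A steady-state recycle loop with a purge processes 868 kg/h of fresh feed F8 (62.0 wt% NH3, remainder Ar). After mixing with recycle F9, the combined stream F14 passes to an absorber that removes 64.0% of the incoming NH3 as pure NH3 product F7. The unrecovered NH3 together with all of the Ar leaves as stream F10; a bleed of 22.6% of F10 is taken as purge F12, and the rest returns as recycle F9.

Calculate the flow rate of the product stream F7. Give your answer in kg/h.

477.5 kg/h

NH3 in F14: m_A = 868×0.620 + (1−0.226)·(1−0.640)·m_A, so m_A = 538.16/0.7214 = 746.04 kg/h.
Product F7 = 0.640×746.04 = 477.46 kg/h.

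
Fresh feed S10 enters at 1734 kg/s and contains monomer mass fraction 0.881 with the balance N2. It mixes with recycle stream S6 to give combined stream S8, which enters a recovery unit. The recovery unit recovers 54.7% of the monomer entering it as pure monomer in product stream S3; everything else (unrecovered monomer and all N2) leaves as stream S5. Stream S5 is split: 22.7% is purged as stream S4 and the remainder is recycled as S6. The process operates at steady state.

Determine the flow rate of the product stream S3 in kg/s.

monomer in S8: m_A = 1734×0.881 + (1−0.227)·(1−0.547)·m_A, so m_A = 1527.7/0.6498 = 2350.8 kg/s.
Product S3 = 0.547×2350.8 = 1285.9 kg/s.

1286 kg/s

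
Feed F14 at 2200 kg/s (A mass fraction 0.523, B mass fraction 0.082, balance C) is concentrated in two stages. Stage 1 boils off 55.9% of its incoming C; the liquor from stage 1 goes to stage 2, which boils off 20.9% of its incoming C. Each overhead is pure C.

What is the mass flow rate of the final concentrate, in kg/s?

C in feed = 2200×0.395 = 869 kg/s.
After stage 1: C left = (1−0.559)×869 = 383.23; stream total = 1714.2 kg/s.
After stage 2: C left = (1−0.209)×383.23 = 303.13; final concentrate = 1634.1 kg/s.

1634 kg/s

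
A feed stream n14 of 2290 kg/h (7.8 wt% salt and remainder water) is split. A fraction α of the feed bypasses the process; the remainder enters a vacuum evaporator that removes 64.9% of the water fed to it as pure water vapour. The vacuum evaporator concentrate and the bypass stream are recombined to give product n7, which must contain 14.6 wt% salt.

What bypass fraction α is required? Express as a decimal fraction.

All 2290×0.078 = 178.62 kg/h of salt reaches n7, so n7 = 178.62/0.146 = 1223.4 kg/h and vapour = 1066.6 kg/h.
The evaporator receives (1−α)·2290 of feed at 0.922 water and removes 0.649 of that water:
0.649×0.922×(1−α)×2290 = 1066.6
(1−α) = 1066.6/1370.3 = 0.7784;  α = 0.2216.

0.222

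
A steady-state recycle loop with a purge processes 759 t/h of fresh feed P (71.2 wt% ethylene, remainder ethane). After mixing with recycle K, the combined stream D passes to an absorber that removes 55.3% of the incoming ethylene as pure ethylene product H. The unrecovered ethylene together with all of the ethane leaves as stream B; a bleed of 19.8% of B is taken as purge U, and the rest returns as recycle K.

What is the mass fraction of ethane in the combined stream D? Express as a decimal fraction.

ethane enters only via P and leaves only via the purge: 759×0.288 = 0.198×(ethane in B), and the absorber passes all ethane, so ethane in D = ethane in B = 1104 t/h.
ethylene in D: m_A = 759×0.712 + (1−0.198)·(1−0.553)·m_A, so m_A = 540.41/0.6415 = 842.41 t/h.
D = 842.41 + 1104 = 1946.4 t/h.
ethane fraction in D = 1104/1946.4 = 0.567.

0.567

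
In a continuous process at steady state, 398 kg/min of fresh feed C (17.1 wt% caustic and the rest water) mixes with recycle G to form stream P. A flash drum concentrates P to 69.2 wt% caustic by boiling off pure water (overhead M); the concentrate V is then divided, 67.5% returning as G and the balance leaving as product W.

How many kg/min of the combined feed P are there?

602.3 kg/min

Overall caustic balance (none leaves overhead): caustic in fresh feed = caustic in product, i.e. 398×0.171 = (1−0.675)·V·0.692.
V = 68.058/(0.692×0.325) = 302.61 kg/min.
Recycle G = 0.675×302.61 = 204.26 kg/min.
Combined feed P = 398 + 204.26 = 602.26 kg/min.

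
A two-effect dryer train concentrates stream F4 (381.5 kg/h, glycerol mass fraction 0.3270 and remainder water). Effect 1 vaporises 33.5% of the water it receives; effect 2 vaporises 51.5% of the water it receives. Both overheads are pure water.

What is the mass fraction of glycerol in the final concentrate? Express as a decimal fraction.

water in feed = 381.5×0.673 = 256.75 kg/h.
After stage 1: water left = (1−0.335)×256.75 = 170.74; stream total = 295.49 kg/h.
After stage 2: water left = (1−0.515)×170.74 = 82.808; final concentrate = 207.56 kg/h.
glycerol fraction = 124.75/207.56 = 0.6010.

0.6010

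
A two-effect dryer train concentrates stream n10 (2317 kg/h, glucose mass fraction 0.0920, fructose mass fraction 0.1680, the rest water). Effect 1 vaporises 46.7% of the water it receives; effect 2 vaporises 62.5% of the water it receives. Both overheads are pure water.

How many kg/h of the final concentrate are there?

945.1 kg/h

water in feed = 2317×0.740 = 1714.6 kg/h.
After stage 1: water left = (1−0.467)×1714.6 = 913.87; stream total = 1516.3 kg/h.
After stage 2: water left = (1−0.625)×913.87 = 342.7; final concentrate = 945.12 kg/h.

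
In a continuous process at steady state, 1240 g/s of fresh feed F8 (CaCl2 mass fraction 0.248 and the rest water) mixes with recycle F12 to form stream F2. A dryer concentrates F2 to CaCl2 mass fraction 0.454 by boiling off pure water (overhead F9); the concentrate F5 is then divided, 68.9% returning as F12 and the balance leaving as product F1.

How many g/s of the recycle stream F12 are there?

Overall CaCl2 balance (none leaves overhead): CaCl2 in fresh feed = CaCl2 in product, i.e. 1240×0.248 = (1−0.689)·F5·0.454.
F5 = 307.52/(0.454×0.311) = 2178 g/s.
Recycle F12 = 0.689×2178 = 1500.6 g/s.

1501 g/s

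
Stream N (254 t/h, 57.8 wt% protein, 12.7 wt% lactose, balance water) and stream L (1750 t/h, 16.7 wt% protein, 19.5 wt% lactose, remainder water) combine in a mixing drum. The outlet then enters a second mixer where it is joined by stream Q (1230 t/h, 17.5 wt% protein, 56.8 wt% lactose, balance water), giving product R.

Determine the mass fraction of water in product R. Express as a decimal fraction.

Overall, product flow = 3234 t/h.
water in = 254×0.295 + 1750×0.638 + 1230×0.257 = 1507.5 t/h.
water fraction in R = 0.466.

0.466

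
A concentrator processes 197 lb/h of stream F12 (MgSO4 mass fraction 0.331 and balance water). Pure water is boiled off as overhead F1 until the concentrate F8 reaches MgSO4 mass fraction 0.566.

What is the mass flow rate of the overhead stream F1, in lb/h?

81.79 lb/h

MgSO4 is conserved: 197×0.331 = 65.207 lb/h all reports to the concentrate.
Concentrate = 65.207/(target fraction) = 115.21 lb/h.
Overhead = 197 − 115.21 = 81.793 lb/h.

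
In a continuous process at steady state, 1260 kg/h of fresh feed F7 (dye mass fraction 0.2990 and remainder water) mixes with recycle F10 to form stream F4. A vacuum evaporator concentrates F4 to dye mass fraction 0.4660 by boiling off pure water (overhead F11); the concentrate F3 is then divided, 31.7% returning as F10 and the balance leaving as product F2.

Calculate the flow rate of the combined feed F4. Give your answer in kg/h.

1635 kg/h

Overall dye balance (none leaves overhead): dye in fresh feed = dye in product, i.e. 1260×0.299 = (1−0.317)·F3·0.466.
F3 = 376.74/(0.466×0.683) = 1183.7 kg/h.
Recycle F10 = 0.317×1183.7 = 375.23 kg/h.
Combined feed F4 = 1260 + 375.23 = 1635.2 kg/h.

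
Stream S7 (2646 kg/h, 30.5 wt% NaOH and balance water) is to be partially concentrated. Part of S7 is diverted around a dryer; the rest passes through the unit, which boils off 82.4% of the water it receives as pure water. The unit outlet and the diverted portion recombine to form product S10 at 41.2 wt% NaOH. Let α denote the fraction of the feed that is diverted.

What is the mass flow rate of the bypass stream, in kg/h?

1446 kg/h

All 2646×0.305 = 807.03 kg/h of NaOH reaches S10, so S10 = 807.03/0.412 = 1958.8 kg/h and vapour = 687.19 kg/h.
The evaporator receives (1−α)·2646 of feed at 0.695 water and removes 0.824 of that water:
0.824×0.695×(1−α)×2646 = 687.19
(1−α) = 687.19/1515.3 = 0.4535;  α = 0.5465.
Bypass flow = 0.5465×2646 = 1446 kg/h.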